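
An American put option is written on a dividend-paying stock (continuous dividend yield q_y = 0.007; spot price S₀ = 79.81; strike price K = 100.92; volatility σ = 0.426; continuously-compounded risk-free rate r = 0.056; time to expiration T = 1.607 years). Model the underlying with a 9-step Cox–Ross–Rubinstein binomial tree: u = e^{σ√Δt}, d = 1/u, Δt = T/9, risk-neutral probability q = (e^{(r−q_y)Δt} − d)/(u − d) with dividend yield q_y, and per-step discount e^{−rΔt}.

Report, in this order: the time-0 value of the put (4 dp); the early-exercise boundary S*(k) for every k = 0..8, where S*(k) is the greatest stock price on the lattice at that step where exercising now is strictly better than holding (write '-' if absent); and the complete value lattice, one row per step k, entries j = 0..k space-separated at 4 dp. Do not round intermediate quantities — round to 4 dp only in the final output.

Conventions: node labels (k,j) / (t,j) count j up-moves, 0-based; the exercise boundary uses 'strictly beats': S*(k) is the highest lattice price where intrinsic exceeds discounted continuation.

Δt=0.17856  u=1.19723  d=0.83526  q=0.47940  discount=0.99005
step 9 (expiry): payoffs max(K−S,0) = 85.1271 78.2831 68.4733 54.4122 34.2577 5.3691 0.0000 0.0000 0.0000 0.0000
step 8: (k=8,j=0): S=18.9077, K−S=82.0123, hold=81.0318 ⇒ V=82.0123 exercise | (k=8,j=1): S=27.1015, K−S=73.8185, hold=72.8483 ⇒ V=73.8185 exercise | (k=8,j=2): S=38.8462, K−S=62.0738, hold=61.1183 ⇒ V=62.0738 exercise | (k=8,j=3): S=55.6805, K−S=45.2395, hold=44.3050 ⇒ V=45.2395 exercise | (k=8,j=4): S=79.8100, K−S=21.1100, hold=20.2056 ⇒ V=21.1100 exercise | (k=8,j=5): S=114.3963, K−S=0.0000, hold=2.7674 ⇒ V=2.7674 continue | (k=8,j=6): S=163.9708, K−S=0.0000, hold=0.0000 ⇒ V=0.0000 continue | (k=8,j=7): S=235.0288, K−S=0.0000, hold=0.0000 ⇒ V=0.0000 continue | (k=8,j=8): S=336.8803, K−S=0.0000, hold=0.0000 ⇒ V=0.0000 continue  boundary S*=79.8100
step 7: (k=7,j=0): S=22.6369, K−S=78.2831, hold=77.3073 ⇒ V=78.2831 exercise | (k=7,j=1): S=32.4467, K−S=68.4733, hold=67.5097 ⇒ V=68.4733 exercise | (k=7,j=2): S=46.5078, K−S=54.4122, hold=53.4662 ⇒ V=54.4122 exercise | (k=7,j=3): S=66.6623, K−S=34.2577, hold=33.3369 ⇒ V=34.2577 exercise | (k=7,j=4): S=95.5509, K−S=5.3691, hold=12.1941 ⇒ V=12.1941 continue | (k=7,j=5): S=136.9586, K−S=0.0000, hold=1.4264 ⇒ V=1.4264 continue | (k=7,j=6): S=196.3106, K−S=0.0000, hold=0.0000 ⇒ V=0.0000 continue | (k=7,j=7): S=281.3833, K−S=0.0000, hold=0.0000 ⇒ V=0.0000 continue  boundary S*=66.6623
step 6: (k=6,j=0): S=27.1015, K−S=73.8185, hold=72.8483 ⇒ V=73.8185 exercise | (k=6,j=1): S=38.8462, K−S=62.0738, hold=61.1183 ⇒ V=62.0738 exercise | (k=6,j=2): S=55.6805, K−S=45.2395, hold=44.3050 ⇒ V=45.2395 exercise | (k=6,j=3): S=79.8100, K−S=21.1100, hold=23.4449 ⇒ V=23.4449 continue | (k=6,j=4): S=114.3963, K−S=0.0000, hold=6.9621 ⇒ V=6.9621 continue | (k=6,j=5): S=163.9708, K−S=0.0000, hold=0.7352 ⇒ V=0.7352 continue | (k=6,j=6): S=235.0288, K−S=0.0000, hold=0.0000 ⇒ V=0.0000 continue  boundary S*=55.6805
step 5: (k=5,j=0): S=32.4467, K−S=68.4733, hold=67.5097 ⇒ V=68.4733 exercise | (k=5,j=1): S=46.5078, K−S=54.4122, hold=53.4662 ⇒ V=54.4122 exercise | (k=5,j=2): S=66.6623, K−S=34.2577, hold=34.4451 ⇒ V=34.4451 continue | (k=5,j=3): S=95.5509, K−S=5.3691, hold=15.3885 ⇒ V=15.3885 continue | (k=5,j=4): S=136.9586, K−S=0.0000, hold=3.9374 ⇒ V=3.9374 continue | (k=5,j=5): S=196.3106, K−S=0.0000, hold=0.3789 ⇒ V=0.3789 continue  boundary S*=46.5078
step 4: (k=4,j=0): S=38.8462, K−S=62.0738, hold=61.1183 ⇒ V=62.0738 exercise | (k=4,j=1): S=55.6805, K−S=45.2395, hold=44.3940 ⇒ V=45.2395 exercise | (k=4,j=2): S=79.8100, K−S=21.1100, hold=25.0576 ⇒ V=25.0576 continue | (k=4,j=3): S=114.3963, K−S=0.0000, hold=9.8004 ⇒ V=9.8004 continue | (k=4,j=4): S=163.9708, K−S=0.0000, hold=2.2093 ⇒ V=2.2093 continue  boundary S*=55.6805
step 3: (k=3,j=0): S=46.5078, K−S=54.4122, hold=53.4662 ⇒ V=54.4122 exercise | (k=3,j=1): S=66.6623, K−S=34.2577, hold=35.2106 ⇒ V=35.2106 continue | (k=3,j=2): S=95.5509, K−S=5.3691, hold=17.5668 ⇒ V=17.5668 continue | (k=3,j=3): S=136.9586, K−S=0.0000, hold=6.0999 ⇒ V=6.0999 continue  boundary S*=46.5078
step 2: (k=2,j=0): S=55.6805, K−S=45.2395, hold=44.7573 ⇒ V=45.2395 exercise | (k=2,j=1): S=79.8100, K−S=21.1100, hold=26.4861 ⇒ V=26.4861 continue | (k=2,j=2): S=114.3963, K−S=0.0000, hold=11.9496 ⇒ V=11.9496 continue  boundary S*=55.6805
step 1: (k=1,j=0): S=66.6623, K−S=34.2577, hold=35.8886 ⇒ V=35.8886 continue | (k=1,j=1): S=95.5509, K−S=5.3691, hold=19.3231 ⇒ V=19.3231 continue  boundary S*=-
step 0: (k=0,j=0): S=79.8100, K−S=21.1100, hold=27.6691 ⇒ V=27.6691 continue  boundary S*=-

price = 27.6691
boundary = - - 55.6805 46.5078 55.6805 46.5078 55.6805 66.6623 79.8100
tree:
27.6691
35.8886 19.3231
45.2395 26.4861 11.9496
54.4122 35.2106 17.5668 6.0999
62.0738 45.2395 25.0576 9.8004 2.2093
68.4733 54.4122 34.4451 15.3885 3.9374 0.3789
73.8185 62.0738 45.2395 23.4449 6.9621 0.7352 0.0000
78.2831 68.4733 54.4122 34.2577 12.1941 1.4264 0.0000 0.0000
82.0123 73.8185 62.0738 45.2395 21.1100 2.7674 0.0000 0.0000 0.0000
85.1271 78.2831 68.4733 54.4122 34.2577 5.3691 0.0000 0.0000 0.0000 0.0000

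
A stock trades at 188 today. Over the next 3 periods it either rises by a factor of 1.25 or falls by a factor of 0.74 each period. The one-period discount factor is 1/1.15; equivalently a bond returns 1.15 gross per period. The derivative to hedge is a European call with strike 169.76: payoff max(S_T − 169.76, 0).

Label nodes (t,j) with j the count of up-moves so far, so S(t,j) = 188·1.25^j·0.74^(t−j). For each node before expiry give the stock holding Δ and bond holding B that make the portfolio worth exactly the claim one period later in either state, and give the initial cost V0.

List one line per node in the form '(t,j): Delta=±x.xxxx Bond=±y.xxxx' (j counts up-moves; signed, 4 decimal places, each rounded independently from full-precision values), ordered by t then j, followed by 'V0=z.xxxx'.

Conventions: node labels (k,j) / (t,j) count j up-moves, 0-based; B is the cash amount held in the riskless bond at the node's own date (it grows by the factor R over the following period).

(0,0): Delta=0.8820 Bond=-86.4602
(1,0): Delta=0.4691 Bond=-41.9975
(1,1): Delta=0.9416 Bond=-113.4370
(2,0): Delta=0.0000 Bond=0.0000
(2,1): Delta=0.5369 Bond=-60.0769
(2,2): Delta=1.0000 Bond=-147.6174
V0=79.3481

Under the risk-neutral measure, an up-move has probability p* = (R−d)/(u−d) = 0.8039 and values discount at R = 1.15.
Terminal payoffs: V(3,0)=0.0000, V(3,1)=0.0000, V(3,2)=47.6150, V(3,3)=197.4275
(2,0): S=102.9488. Δ = (V_up−V_dn)/(S_up−S_dn) = (0.0000−0.0000)/(128.6860−76.1821) = 0.0000. V = [p*·0.0000 + (1−p*)·0.0000]/1.15 = 0.0000. B = V − Δ·S = 0.0000.
(2,1): S=173.9000. Δ = (V_up−V_dn)/(S_up−S_dn) = (47.6150−0.0000)/(217.3750−128.6860) = 0.5369. V = [p*·47.6150 + (1−p*)·0.0000]/1.15 = 33.2858. B = V − Δ·S = -60.0769.
(2,2): S=293.7500. Δ = (V_up−V_dn)/(S_up−S_dn) = (197.4275−47.6150)/(367.1875−217.3750) = 1.0000. V = [p*·197.4275 + (1−p*)·47.6150]/1.15 = 146.1326. B = V − Δ·S = -147.6174.
(1,0): S=139.1200. Δ = (V_up−V_dn)/(S_up−S_dn) = (33.2858−0.0000)/(173.9000−102.9488) = 0.4691. V = [p*·33.2858 + (1−p*)·0.0000]/1.15 = 23.2689. B = V − Δ·S = -41.9975.
(1,1): S=235.0000. Δ = (V_up−V_dn)/(S_up−S_dn) = (146.1326−33.2858)/(293.7500−173.9000) = 0.9416. V = [p*·146.1326 + (1−p*)·33.2858]/1.15 = 107.8311. B = V − Δ·S = -113.4370.
(0,0): S=188.0000. Δ = (V_up−V_dn)/(S_up−S_dn) = (107.8311−23.2689)/(235.0000−139.1200) = 0.8820. V = [p*·107.8311 + (1−p*)·23.2689]/1.15 = 79.3481. B = V − Δ·S = -86.4602.
Sanity check at the root: Δ(0,0)·S0 + B(0,0) reproduces V0 = 79.3481.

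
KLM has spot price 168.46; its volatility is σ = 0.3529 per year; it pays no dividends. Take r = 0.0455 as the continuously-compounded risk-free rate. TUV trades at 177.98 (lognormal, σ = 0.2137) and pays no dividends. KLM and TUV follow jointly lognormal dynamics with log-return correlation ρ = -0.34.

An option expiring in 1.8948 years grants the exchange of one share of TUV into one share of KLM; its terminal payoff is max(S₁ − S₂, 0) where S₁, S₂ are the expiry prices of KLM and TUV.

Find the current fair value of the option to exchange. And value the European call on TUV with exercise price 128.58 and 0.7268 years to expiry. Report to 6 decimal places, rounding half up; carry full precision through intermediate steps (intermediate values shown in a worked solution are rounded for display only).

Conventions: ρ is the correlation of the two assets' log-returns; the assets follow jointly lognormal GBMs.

σ_eff = √(σ₁² + σ₂² − 2ρσ₁σ₂) = √(0.3529² + 0.2137² − 2·-0.34·0.3529·0.2137) = 0.470625
d₁ = (ln(S₁/S₂) + (q₂ − q₁ + σ_eff²/2)T) / (σ_eff√T) = (ln(168.46/177.98) + (0.0 − 0.0 + 0.110744)·1.8948) / 0.647824 = 0.239054
d₂ = d₁ − σ_eff√T = 0.239054 − 0.647824 = -0.408770
N(d₁) = 0.594468,  N(d₂) = 0.341354
V = S₁·e^{−q₁T}·N(d₁) − S₂·e^{−q₂T}·N(d₂) = 100.144116 − 60.754250 = 39.389865
[vanilla: TUV call K=128.58]
σ√T = 0.2137·√0.7268 = 0.182185
d₁ = (ln(S/K) + (r+σ²/2)T) / (σ√T) = (ln(177.98/128.58) + (0.0455+0.2137²/2)·0.7268) / 0.182185 = (0.325120 + 0.049665) / 0.182185 = 2.057170
d₂ = d₁ − σ√T = 2.057170 − 0.182185 = 1.874985
e^{−rT} = 0.967471
N(d₁) = 0.980165,  N(d₂) = 0.969603
price = S·N(d₁) − K·e^{−rT}·N(d₂) = 174.449777 − 120.616117 = 53.833660

exchange price = 39.389865
price(TUV call K=128.58) = 53.833660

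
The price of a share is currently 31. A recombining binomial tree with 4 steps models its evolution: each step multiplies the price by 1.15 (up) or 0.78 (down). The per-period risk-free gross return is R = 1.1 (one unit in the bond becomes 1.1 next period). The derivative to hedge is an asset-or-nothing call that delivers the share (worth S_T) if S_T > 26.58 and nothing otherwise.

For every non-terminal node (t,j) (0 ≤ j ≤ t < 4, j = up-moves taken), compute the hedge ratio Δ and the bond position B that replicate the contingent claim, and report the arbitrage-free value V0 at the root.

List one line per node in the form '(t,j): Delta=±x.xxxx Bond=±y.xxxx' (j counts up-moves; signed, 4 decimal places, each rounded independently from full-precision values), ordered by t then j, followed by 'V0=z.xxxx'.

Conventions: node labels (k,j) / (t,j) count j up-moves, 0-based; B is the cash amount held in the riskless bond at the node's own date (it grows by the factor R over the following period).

(0,0): Delta=1.4697 Bond=-16.0568
(1,0): Delta=2.5410 Bond=-43.5674
(1,1): Delta=1.3561 Bond=-13.6148
(2,0): Delta=0.0000 Bond=0.0000
(2,1): Delta=2.8103 Bond=-55.4122
(2,2): Delta=1.2020 Bond=-8.6582
(3,0): Delta=0.0000 Bond=0.0000
(3,1): Delta=0.0000 Bond=0.0000
(3,2): Delta=3.1081 Bond=-70.4774
(3,3): Delta=1.0000 Bond=0.0000
V0=29.5025

Risk-neutral probability p* = (R−d)/(u−d) = (1.1−0.78)/(1.15−0.78) = 0.8649.
Terminal payoffs: V(4,0)=0.0000, V(4,1)=0.0000, V(4,2)=0.0000, V(4,3)=36.7748, V(4,4)=54.2192
  t=3,j=0: stock 14.7111 → up 16.9178 (V=0.0000), down 11.4747 (V=0.0000). Price 0.0000; hedge Δ=0.0000, bond B=0.0000.
  t=3,j=1: stock 21.6895 → up 24.9429 (V=0.0000), down 16.9178 (V=0.0000). Price 0.0000; hedge Δ=0.0000, bond B=0.0000.
  t=3,j=2: stock 31.9780 → up 36.7748 (V=36.7748), down 24.9429 (V=0.0000). Price 28.9138; hedge Δ=3.1081, bond B=-70.4774.
  t=3,j=3: stock 47.1471 → up 54.2192 (V=54.2192), down 36.7748 (V=36.7748). Price 47.1471; hedge Δ=1.0000, bond B=0.0000.
  t=2,j=0: stock 18.8604 → up 21.6895 (V=0.0000), down 14.7111 (V=0.0000). Price 0.0000; hedge Δ=0.0000, bond B=0.0000.
  t=2,j=1: stock 27.8070 → up 31.9780 (V=28.9138), down 21.6895 (V=0.0000). Price 22.7332; hedge Δ=2.8103, bond B=-55.4122.
  t=2,j=2: stock 40.9975 → up 47.1471 (V=47.1471), down 31.9780 (V=28.9138). Price 40.6211; hedge Δ=1.2020, bond B=-8.6582.
  t=1,j=0: stock 24.1800 → up 27.8070 (V=22.7332), down 18.8604 (V=0.0000). Price 17.8738; hedge Δ=2.5410, bond B=-43.5674.
  t=1,j=1: stock 35.6500 → up 40.9975 (V=40.6211), down 27.8070 (V=22.7332). Price 34.7307; hedge Δ=1.3561, bond B=-13.6148.
  t=0,j=0: stock 31.0000 → up 35.6500 (V=34.7307), down 24.1800 (V=17.8738). Price 29.5025; hedge Δ=1.4697, bond B=-16.0568.
Verification: the root portfolio costs Δ(0,0)·S0 + B(0,0) = 29.5025, matching V0.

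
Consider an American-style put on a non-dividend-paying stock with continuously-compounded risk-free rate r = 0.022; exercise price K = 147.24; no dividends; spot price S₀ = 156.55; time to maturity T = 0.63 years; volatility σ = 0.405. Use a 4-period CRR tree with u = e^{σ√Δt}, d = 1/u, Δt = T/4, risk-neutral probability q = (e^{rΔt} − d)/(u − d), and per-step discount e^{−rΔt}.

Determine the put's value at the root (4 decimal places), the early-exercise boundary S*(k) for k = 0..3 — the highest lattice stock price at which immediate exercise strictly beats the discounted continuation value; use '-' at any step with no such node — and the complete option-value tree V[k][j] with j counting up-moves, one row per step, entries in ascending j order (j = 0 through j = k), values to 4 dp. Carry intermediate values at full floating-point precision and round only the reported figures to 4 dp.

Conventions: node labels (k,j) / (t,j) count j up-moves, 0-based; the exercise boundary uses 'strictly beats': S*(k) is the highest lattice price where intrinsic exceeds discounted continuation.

Δt=0.15750  u=1.17437  d=0.85152  q=0.47066  discount=0.99654
step 4 (expiry): payoffs max(K−S,0) = 64.9329 33.7271 0.0000 0.0000 0.0000
step 3: (k=3,j=0): S=96.6588, K−S=50.5812, hold=50.0719 ⇒ V=50.5812 exercise | (k=3,j=1): S=133.3058, K−S=13.9342, hold=17.7915 ⇒ V=17.7915 continue | (k=3,j=2): S=183.8472, K−S=0.0000, hold=0.0000 ⇒ V=0.0000 continue | (k=3,j=3): S=253.5507, K−S=0.0000, hold=0.0000 ⇒ V=0.0000 continue  boundary S*=96.6588
step 2: (k=2,j=0): S=113.5129, K−S=33.7271, hold=35.0270 ⇒ V=35.0270 continue | (k=2,j=1): S=156.5500, K−S=0.0000, hold=9.3853 ⇒ V=9.3853 continue | (k=2,j=2): S=215.9041, K−S=0.0000, hold=0.0000 ⇒ V=0.0000 continue  boundary S*=-
step 1: (k=1,j=0): S=133.3058, K−S=13.9342, hold=22.8792 ⇒ V=22.8792 continue | (k=1,j=1): S=183.8472, K−S=0.0000, hold=4.9509 ⇒ V=4.9509 continue  boundary S*=-
step 0: (k=0,j=0): S=156.5500, K−S=0.0000, hold=14.3912 ⇒ V=14.3912 continue  boundary S*=-

price = 14.3912
boundary = - - - 96.6588
tree:
14.3912
22.8792 4.9509
35.0270 9.3853 0.0000
50.5812 17.7915 0.0000 0.0000
64.9329 33.7271 0.0000 0.0000 0.0000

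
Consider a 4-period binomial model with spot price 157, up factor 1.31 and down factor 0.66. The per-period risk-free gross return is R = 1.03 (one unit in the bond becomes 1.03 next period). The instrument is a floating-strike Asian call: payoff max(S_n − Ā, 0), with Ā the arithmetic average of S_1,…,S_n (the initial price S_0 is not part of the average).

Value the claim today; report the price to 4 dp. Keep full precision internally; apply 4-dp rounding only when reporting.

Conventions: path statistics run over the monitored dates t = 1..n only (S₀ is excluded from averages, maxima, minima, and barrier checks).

price = 23.5059

No-arbitrage gives p* = (R−d)/(u−d) = 0.5692: enumerate every path, weight its payoff by its p*-probability, and discount by R^4.
Enumerate all 2^4 = 16 price paths (U = up ×1.31, D = down ×0.66); each path with k up-moves has probability p*^k·(1−p*)^(4−k).
DDDD: Ā=61.7341, payoff=0.0000, prob=0.034433
UDDD: Ā=122.5328, payoff=0.0000, prob=0.045501
DUDD: Ā=97.0203, payoff=0.0000, prob=0.045501
UUDD: Ā=192.5707, payoff=0.0000, prob=0.060127
DDUD: Ā=80.1821, payoff=0.0000, prob=0.045501
UDUD: Ā=159.1493, payoff=0.0000, prob=0.060127
DUUD: Ā=133.6368, payoff=0.0000, prob=0.060127
UUUD: Ā=265.2488, payoff=0.0000, prob=0.079453
DDDU: Ā=69.0688, payoff=0.0000, prob=0.045501
UDDU: Ā=137.0912, payoff=0.0000, prob=0.060127
DUDU: Ā=111.5787, payoff=5.7840, prob=0.060127
UUDU: Ā=221.4668, payoff=11.4804, prob=0.079453
DDUU: Ā=94.7404, payoff=22.6223, prob=0.060127
UDUU: Ā=188.0454, payoff=44.9018, prob=0.079453
DUUU: Ā=162.5329, payoff=70.4143, prob=0.079453
UUUU: Ā=322.6032, payoff=139.7617, prob=0.104991
Price = Σ prob·payoff / R^4 = 26.456080 / 1.125509 = 23.5059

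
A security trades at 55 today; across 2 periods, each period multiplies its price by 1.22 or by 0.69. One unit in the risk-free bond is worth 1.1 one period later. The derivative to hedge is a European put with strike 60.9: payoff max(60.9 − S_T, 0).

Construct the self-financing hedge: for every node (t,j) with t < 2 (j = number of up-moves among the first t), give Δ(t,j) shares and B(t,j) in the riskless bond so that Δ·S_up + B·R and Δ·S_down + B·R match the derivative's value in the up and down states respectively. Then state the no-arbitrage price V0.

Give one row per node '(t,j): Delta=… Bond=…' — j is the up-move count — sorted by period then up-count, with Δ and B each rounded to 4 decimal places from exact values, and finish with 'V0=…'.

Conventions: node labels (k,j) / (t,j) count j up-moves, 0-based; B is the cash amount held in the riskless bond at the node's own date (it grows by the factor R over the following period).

(0,0): Delta=-0.4943 Bond=32.8833
(1,0): Delta=-1.0000 Bond=55.3636
(1,1): Delta=-0.4106 Bond=30.5544
V0=5.6978

Arbitrage-free pricing uses the up-move probability p* = (R−d)/(u−d) = 0.7736, discounting each step at R = 1.1.
Payoffs at expiry: V(2,0)=34.7145, V(2,1)=14.6010, V(2,2)=0.0000
(1,0): S=37.9500. Δ = (V_up−V_dn)/(S_up−S_dn) = (14.6010−34.7145)/(46.2990−26.1855) = -1.0000. V = [p*·14.6010 + (1−p*)·34.7145]/1.1 = 17.4136. B = V − Δ·S = 55.3636.
(1,1): S=67.1000. Δ = (V_up−V_dn)/(S_up−S_dn) = (0.0000−14.6010)/(81.8620−46.2990) = -0.4106. V = [p*·0.0000 + (1−p*)·14.6010]/1.1 = 3.0054. B = V − Δ·S = 30.5544.
(0,0): S=55.0000. Δ = (V_up−V_dn)/(S_up−S_dn) = (3.0054−17.4136)/(67.1000−37.9500) = -0.4943. V = [p*·3.0054 + (1−p*)·17.4136]/1.1 = 5.6978. B = V − Δ·S = 32.8833.
Sanity check at the root: Δ(0,0)·S0 + B(0,0) reproduces V0 = 5.6978.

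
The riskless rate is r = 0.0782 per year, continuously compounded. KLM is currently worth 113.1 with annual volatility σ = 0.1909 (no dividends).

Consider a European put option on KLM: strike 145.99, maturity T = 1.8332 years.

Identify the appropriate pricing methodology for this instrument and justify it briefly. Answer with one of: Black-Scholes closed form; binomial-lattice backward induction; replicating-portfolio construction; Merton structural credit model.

Key observation: with KLM following a GBM at constant σ and r, the European put struck at 145.99 prices in closed form — nothing here needs a stepwise model or a balance sheet.

framework: Black-Scholes closed form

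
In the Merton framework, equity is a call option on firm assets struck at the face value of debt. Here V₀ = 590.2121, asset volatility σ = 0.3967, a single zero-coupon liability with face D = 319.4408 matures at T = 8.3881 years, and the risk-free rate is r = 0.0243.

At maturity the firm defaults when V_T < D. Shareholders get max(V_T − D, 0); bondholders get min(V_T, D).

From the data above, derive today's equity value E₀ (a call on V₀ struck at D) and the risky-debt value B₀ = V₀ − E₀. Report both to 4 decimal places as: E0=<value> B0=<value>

E0=387.1801 B0=203.0320

Equity is a call on the firm's assets struck at D = 319.4408:
d₁ = [ln(V₀/D) + (r + σ²/2)T] / (σ√T)
   = [ln(590.2121/319.4408) + (0.0243 + 0.5·0.3967²)·8.3881] / (0.3967·√8.3881)
   = [0.613910 + 0.863852] / 1.148931 = 1.286206
d₂ = d₁ − σ√T = 1.286206 − 1.148931 = 0.137275
N(d₁) = 0.900814,  N(d₂) = 0.554593,  e^(−rT) = 0.815600
E₀ = V₀·N(d₁) − D·e^(−rT)·N(d₂)
   = 590.2121·0.900814 − 319.4408·0.815600·0.554593 = 387.180051
B₀ = V₀ − E₀ = 590.2121 − 387.180051 = 203.032049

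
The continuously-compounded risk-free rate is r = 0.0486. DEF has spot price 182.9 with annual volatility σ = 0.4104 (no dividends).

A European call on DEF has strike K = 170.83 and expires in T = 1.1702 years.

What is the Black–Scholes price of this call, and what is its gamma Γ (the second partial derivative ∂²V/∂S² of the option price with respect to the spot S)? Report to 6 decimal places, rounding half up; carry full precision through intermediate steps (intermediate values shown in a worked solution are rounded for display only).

price = 42.169252
Γ = 0.004327

σ√T = 0.4104·√1.1702 = 0.443953
d₁ = (ln(S/K) + (r+σ²/2)T) / (σ√T) = (ln(182.9/170.83) + (0.0486+0.4104²/2)·1.1702) / 0.443953 = (0.068271 + 0.155419) / 0.443953 = 0.503858
d₂ = d₁ − σ√T = 0.503858 − 0.443953 = 0.059905
e^{−rT} = 0.944715
N(d₁) = 0.692820,  N(d₂) = 0.523884
Call price V = S·N(d₁) − K·e^{−rT}·N(d₂) = 126.716701 − 84.547449 = 42.169252
φ(d₁) = (1/√(2π))·e^{−d₁²/2} = 0.351384
Γ = φ(d₁) / (S·σ·√T) = 0.004327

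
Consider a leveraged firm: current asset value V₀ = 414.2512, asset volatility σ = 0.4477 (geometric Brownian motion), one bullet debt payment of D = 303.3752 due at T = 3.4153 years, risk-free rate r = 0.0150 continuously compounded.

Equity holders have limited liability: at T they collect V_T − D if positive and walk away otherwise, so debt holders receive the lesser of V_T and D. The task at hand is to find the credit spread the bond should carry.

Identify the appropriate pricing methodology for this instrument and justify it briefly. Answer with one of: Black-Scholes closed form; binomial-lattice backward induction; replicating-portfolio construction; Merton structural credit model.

framework: Merton structural credit model

Key observation: assets follow a GBM and default happens iff V_T < 303.3752; valuing claims on that split (equity as a call, risky debt as the residual) is the structural model's definition.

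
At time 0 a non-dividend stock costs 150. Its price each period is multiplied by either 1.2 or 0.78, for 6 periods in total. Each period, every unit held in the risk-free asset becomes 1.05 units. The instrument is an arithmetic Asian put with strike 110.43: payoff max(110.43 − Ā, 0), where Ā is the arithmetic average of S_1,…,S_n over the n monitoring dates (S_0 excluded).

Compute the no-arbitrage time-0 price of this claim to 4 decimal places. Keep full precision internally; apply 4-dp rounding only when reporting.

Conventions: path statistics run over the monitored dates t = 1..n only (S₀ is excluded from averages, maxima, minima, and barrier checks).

Under the martingale measure an up-move has probability p* = 0.6429; value the claim as the probability-weighted average of per-path payoffs, discounted 6 periods at R = 1.05.
Enumerate all 2^6 = 64 price paths (U = up ×1.2, D = down ×0.78); each path with k up-moves has probability p*^k·(1−p*)^(6−k).
DDDDDD: Ā=68.6755, payoff=41.7545, prob=0.002075
UDDDDD: Ā=105.6546, payoff=4.7754, prob=0.003735
DUDDDD: Ā=95.1546, payoff=15.2754, prob=0.003735
UUDDDD: Ā=146.3917, payoff=0.0000, prob=0.006724
DDUDDD: Ā=86.9646, payoff=23.4654, prob=0.003735
UDUDDD: Ā=133.7917, payoff=0.0000, prob=0.006724
DUUDDD: Ā=123.2917, payoff=0.0000, prob=0.006724
UUUDDD: Ā=189.6795, payoff=0.0000, prob=0.012102
DDDUDD: Ā=80.5764, payoff=29.8536, prob=0.003735
UDDUDD: Ā=123.9637, payoff=0.0000, prob=0.006724
DUDUDD: Ā=113.4637, payoff=0.0000, prob=0.006724
UUDUDD: Ā=174.5595, payoff=0.0000, prob=0.012102
DDUUDD: Ā=105.2737, payoff=5.1563, prob=0.006724
UDUUDD: Ā=161.9595, payoff=0.0000, prob=0.012102
DUUUDD: Ā=151.4595, payoff=0.0000, prob=0.012102
UUUUDD: Ā=233.0147, payoff=0.0000, prob=0.021784
DDDDUD: Ā=75.5936, payoff=34.8364, prob=0.003735
UDDDUD: Ā=116.2979, payoff=0.0000, prob=0.006724
DUDDUD: Ā=105.7979, payoff=4.6321, prob=0.006724
UUDDUD: Ā=162.7659, payoff=0.0000, prob=0.012102
DDUDUD: Ā=97.6079, payoff=12.8221, prob=0.006724
UDUDUD: Ā=150.1659, payoff=0.0000, prob=0.012102
DUUDUD: Ā=139.6659, payoff=0.0000, prob=0.012102
UUUDUD: Ā=214.8707, payoff=0.0000, prob=0.021784
DDDUUD: Ā=91.2197, payoff=19.2103, prob=0.006724
UDDUUD: Ā=140.3379, payoff=0.0000, prob=0.012102
DUDUUD: Ā=129.8379, payoff=0.0000, prob=0.012102
UUDUUD: Ā=199.7507, payoff=0.0000, prob=0.021784
DDUUUD: Ā=121.6479, payoff=0.0000, prob=0.012102
UDUUUD: Ā=187.1507, payoff=0.0000, prob=0.021784
DUUUUD: Ā=176.6507, payoff=0.0000, prob=0.021784
UUUUUD: Ā=271.7702, payoff=0.0000, prob=0.039212
DDDDDU: Ā=71.7070, payoff=38.7230, prob=0.003735
UDDDDU: Ā=110.3185, payoff=0.1115, prob=0.006724
DUDDDU: Ā=99.8185, payoff=10.6115, prob=0.006724
UUDDDU: Ā=153.5669, payoff=0.0000, prob=0.012102
DDUDDU: Ā=91.6285, payoff=18.8015, prob=0.006724
UDUDDU: Ā=140.9669, payoff=0.0000, prob=0.012102
DUUDDU: Ā=130.4669, payoff=0.0000, prob=0.012102
UUUDDU: Ā=200.7183, payoff=0.0000, prob=0.021784
DDDUDU: Ā=85.2403, payoff=25.1897, prob=0.006724
UDDUDU: Ā=131.1389, payoff=0.0000, prob=0.012102
DUDUDU: Ā=120.6389, payoff=0.0000, prob=0.012102
UUDUDU: Ā=185.5983, payoff=0.0000, prob=0.021784
DDUUDU: Ā=112.4489, payoff=0.0000, prob=0.012102
UDUUDU: Ā=172.9983, payoff=0.0000, prob=0.021784
DUUUDU: Ā=162.4983, payoff=0.0000, prob=0.021784
UUUUDU: Ā=249.9974, payoff=0.0000, prob=0.039212
DDDDUU: Ā=80.2575, payoff=30.1725, prob=0.006724
UDDDUU: Ā=123.4731, payoff=0.0000, prob=0.012102
DUDDUU: Ā=112.9731, payoff=0.0000, prob=0.012102
UUDDUU: Ā=173.8047, payoff=0.0000, prob=0.021784
DDUDUU: Ā=104.7831, payoff=5.6469, prob=0.012102
UDUDUU: Ā=161.2047, payoff=0.0000, prob=0.021784
DUUDUU: Ā=150.7047, payoff=0.0000, prob=0.021784
UUUDUU: Ā=231.8534, payoff=0.0000, prob=0.039212
DDDUUU: Ā=98.3949, payoff=12.0351, prob=0.012102
UDDUUU: Ā=151.3767, payoff=0.0000, prob=0.021784
DUDUUU: Ā=140.8767, payoff=0.0000, prob=0.021784
UUDUUU: Ā=216.7334, payoff=0.0000, prob=0.039212
DDUUUU: Ā=132.6867, payoff=0.0000, prob=0.021784
UDUUUU: Ā=204.1334, payoff=0.0000, prob=0.039212
DUUUUU: Ā=193.6334, payoff=0.0000, prob=0.039212
UUUUUU: Ā=297.8976, payoff=0.0000, prob=0.070581
Price = Σ prob·payoff / R^6 = 1.701386 / 1.340096 = 1.2696

price = 1.2696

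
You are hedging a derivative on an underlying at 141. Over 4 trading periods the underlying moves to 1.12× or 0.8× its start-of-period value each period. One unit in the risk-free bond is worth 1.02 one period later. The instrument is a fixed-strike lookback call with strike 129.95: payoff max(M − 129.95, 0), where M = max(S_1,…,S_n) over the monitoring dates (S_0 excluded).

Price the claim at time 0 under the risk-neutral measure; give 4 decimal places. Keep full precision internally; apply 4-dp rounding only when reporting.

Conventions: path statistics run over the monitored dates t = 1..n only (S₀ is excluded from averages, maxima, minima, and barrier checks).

price = 40.5384

With p* = (R−d)/(u−d) = 0.6875, sum probability × payoff across the paths and divide by R^4.
Enumerate all 2^4 = 16 price paths (U = up ×1.12, D = down ×0.8); each path with k up-moves has probability p*^k·(1−p*)^(4−k).
DDDD: M=112.8000, payoff=0.0000, prob=0.009537
UDDD: M=157.9200, payoff=27.9700, prob=0.020981
DUDD: M=126.3360, payoff=0.0000, prob=0.020981
UUDD: M=176.8704, payoff=46.9204, prob=0.046158
DDUD: M=112.8000, payoff=0.0000, prob=0.020981
UDUD: M=157.9200, payoff=27.9700, prob=0.046158
DUUD: M=141.4963, payoff=11.5463, prob=0.046158
UUUD: M=198.0948, payoff=68.1448, prob=0.101547
DDDU: M=112.8000, payoff=0.0000, prob=0.020981
UDDU: M=157.9200, payoff=27.9700, prob=0.046158
DUDU: M=126.3360, payoff=0.0000, prob=0.046158
UUDU: M=176.8704, payoff=46.9204, prob=0.101547
DDUU: M=113.1971, payoff=0.0000, prob=0.046158
UDUU: M=158.4759, payoff=28.5259, prob=0.101547
DUUU: M=158.4759, payoff=28.5259, prob=0.101547
UUUU: M=221.8662, payoff=91.9162, prob=0.223404
Price = Σ prob·payoff / R^4 = 43.880055 / 1.082432 = 40.5384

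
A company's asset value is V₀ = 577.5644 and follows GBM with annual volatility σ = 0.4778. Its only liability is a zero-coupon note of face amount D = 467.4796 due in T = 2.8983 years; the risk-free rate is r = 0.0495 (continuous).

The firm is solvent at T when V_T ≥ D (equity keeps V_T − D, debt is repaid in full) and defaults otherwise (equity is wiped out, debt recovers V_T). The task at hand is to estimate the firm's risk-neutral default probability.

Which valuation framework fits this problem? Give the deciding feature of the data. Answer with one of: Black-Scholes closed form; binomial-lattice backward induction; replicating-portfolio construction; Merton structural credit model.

framework: Merton structural credit model

Key observation: with the firm-asset dynamics (V₀ = 577.5644) and a single zero-coupon liability of face 467.4796 given, debt value, spread, and default probability all derive from the option view of the balance sheet.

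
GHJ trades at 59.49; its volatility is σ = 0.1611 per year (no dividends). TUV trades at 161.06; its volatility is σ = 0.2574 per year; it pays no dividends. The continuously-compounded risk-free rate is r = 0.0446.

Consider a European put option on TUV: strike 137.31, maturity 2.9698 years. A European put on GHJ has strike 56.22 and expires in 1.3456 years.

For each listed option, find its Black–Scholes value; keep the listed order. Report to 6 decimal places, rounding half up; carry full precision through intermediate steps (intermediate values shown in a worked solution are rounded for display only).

[TUV put K=137.31]
σ√T = 0.2574·√2.9698 = 0.443580
d₁ = (ln(S/K) + (r+σ²/2)T) / (σ√T) = (ln(161.06/137.31) + (0.0446+0.2574²/2)·2.9698) / 0.443580 = (0.159536 + 0.230835) / 0.443580 = 0.880045
d₂ = d₁ − σ√T = 0.880045 − 0.443580 = 0.436465
e^{−rT} = 0.875944
N(−d₁) = 0.189417,  N(−d₂) = 0.331250
price = K·e^{−rT}·N(−d₂) − S·N(−d₁) = 39.841349 − 30.507571 = 9.333778
[GHJ put K=56.22]
σ√T = 0.1611·√1.3456 = 0.186876
d₁ = (ln(S/K) + (r+σ²/2)T) / (σ√T) = (ln(59.49/56.22) + (0.0446+0.1611²/2)·1.3456) / 0.186876 = (0.056536 + 0.077475) / 0.186876 = 0.717111
d₂ = d₁ − σ√T = 0.717111 − 0.186876 = 0.530235
e^{−rT} = 0.941752
N(−d₁) = 0.236653,  N(−d₂) = 0.297975
price = K·e^{−rT}·N(−d₂) − S·N(−d₁) = 15.776350 − 14.078484 = 1.697866

price(TUV put K=137.31) = 9.333778
price(GHJ put K=56.22) = 1.697866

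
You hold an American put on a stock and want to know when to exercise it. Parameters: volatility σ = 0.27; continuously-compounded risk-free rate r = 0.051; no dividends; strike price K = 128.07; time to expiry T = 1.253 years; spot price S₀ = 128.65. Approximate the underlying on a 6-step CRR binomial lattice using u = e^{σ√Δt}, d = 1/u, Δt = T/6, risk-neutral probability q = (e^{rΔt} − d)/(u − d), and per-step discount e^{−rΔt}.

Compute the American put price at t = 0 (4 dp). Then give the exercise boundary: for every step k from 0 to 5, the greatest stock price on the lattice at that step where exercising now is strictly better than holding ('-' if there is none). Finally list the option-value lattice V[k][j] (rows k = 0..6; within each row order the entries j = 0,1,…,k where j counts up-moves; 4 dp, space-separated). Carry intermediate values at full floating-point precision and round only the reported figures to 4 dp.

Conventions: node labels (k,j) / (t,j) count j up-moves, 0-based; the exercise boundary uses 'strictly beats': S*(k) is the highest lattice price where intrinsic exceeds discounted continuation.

price = 11.6176
boundary = - - 100.5168 88.8491 100.5168 113.7167
tree:
11.6176
18.2584 5.5428
27.5532 9.7976 1.6109
39.2209 16.8011 3.3396 0.0000
49.5342 27.5532 6.9235 0.0000 0.0000
58.6504 39.2209 14.3533 0.0000 0.0000 0.0000
66.7085 49.5342 27.5532 0.0000 0.0000 0.0000 0.0000

params: Δt=0.20883 u=1.13132 d=0.88392 q=0.51247 e^(-rΔt)=0.98941
t_6 payoffs: 66.7085 49.5342 27.5532 0.0000 0.0000 0.0000 0.0000
t_5: node(5,0) S=69.4196 payoff=58.6504 vs cont=57.2937 → 58.6504 [stop]  node(5,1) S=88.8491 payoff=39.2209 vs cont=37.8641 → 39.2209 [stop]  node(5,2) S=113.7167 payoff=14.3533 vs cont=13.2906 → 14.3533 [stop]  node(5,3) S=145.5444 payoff=0.0000 vs cont=0.0000 → 0.0000 [wait]  node(5,4) S=186.2801 payoff=0.0000 vs cont=0.0000 → 0.0000 [wait]  node(5,5) S=238.4173 payoff=0.0000 vs cont=0.0000 → 0.0000 [wait]  ⇒ S*(5)=113.7167
t_4: node(4,0) S=78.5358 payoff=49.5342 vs cont=48.1775 → 49.5342 [stop]  node(4,1) S=100.5168 payoff=27.5532 vs cont=26.1964 → 27.5532 [stop]  node(4,2) S=128.6500 payoff=0.0000 vs cont=6.9235 → 6.9235 [wait]  node(4,3) S=164.6573 payoff=0.0000 vs cont=0.0000 → 0.0000 [wait]  node(4,4) S=210.7425 payoff=0.0000 vs cont=0.0000 → 0.0000 [wait]  ⇒ S*(4)=100.5168
t_3: node(3,0) S=88.8491 payoff=39.2209 vs cont=37.8641 → 39.2209 [stop]  node(3,1) S=113.7167 payoff=14.3533 vs cont=16.8011 → 16.8011 [wait]  node(3,2) S=145.5444 payoff=0.0000 vs cont=3.3396 → 3.3396 [wait]  node(3,3) S=186.2801 payoff=0.0000 vs cont=0.0000 → 0.0000 [wait]  ⇒ S*(3)=88.8491
t_2: node(2,0) S=100.5168 payoff=27.5532 vs cont=27.4376 → 27.5532 [stop]  node(2,1) S=128.6500 payoff=0.0000 vs cont=9.7976 → 9.7976 [wait]  node(2,2) S=164.6573 payoff=0.0000 vs cont=1.6109 → 1.6109 [wait]  ⇒ S*(2)=100.5168
t_1: node(1,0) S=113.7167 payoff=14.3533 vs cont=18.2584 → 18.2584 [wait]  node(1,1) S=145.5444 payoff=0.0000 vs cont=5.5428 → 5.5428 [wait]  ⇒ S*(1)=-
t_0: node(0,0) S=128.6500 payoff=0.0000 vs cont=11.6176 → 11.6176 [wait]  ⇒ S*(0)=-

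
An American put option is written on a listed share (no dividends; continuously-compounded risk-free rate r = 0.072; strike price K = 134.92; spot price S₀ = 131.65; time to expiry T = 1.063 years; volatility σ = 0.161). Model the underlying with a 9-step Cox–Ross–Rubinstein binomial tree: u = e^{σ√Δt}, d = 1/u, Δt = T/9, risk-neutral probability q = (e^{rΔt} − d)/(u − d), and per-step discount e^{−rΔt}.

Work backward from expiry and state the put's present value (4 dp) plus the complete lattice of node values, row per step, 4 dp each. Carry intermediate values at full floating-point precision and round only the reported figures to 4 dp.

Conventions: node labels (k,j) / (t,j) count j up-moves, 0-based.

price = 6.9991
tree:
6.9991
11.0898 3.9339
17.0616 6.6283 1.9048
23.4057 10.8252 3.4752 0.7162
29.4083 17.0616 6.1547 1.4507 0.1576
35.0879 23.4057 10.4980 2.8809 0.3640 0.0000
40.4617 29.4083 17.0616 5.5688 0.8408 0.0000 0.0000
45.5462 35.0879 23.4057 10.3565 1.9417 0.0000 0.0000 0.0000
50.3571 40.4617 29.4083 17.0616 4.4843 0.0000 0.0000 0.0000 0.0000
54.9089 45.5462 35.0879 23.4057 10.3565 0.0000 0.0000 0.0000 0.0000 0.0000

params: Δt=0.11811 u=1.05689 d=0.94617 q=0.56331 e^(-rΔt)=0.99153
t_9 payoffs: 54.9089 45.5462 35.0879 23.4057 10.3565 0.0000 0.0000 0.0000 0.0000 0.0000
k=8: node(8,0) S=84.5629 payoff=50.3571 vs cont=49.2146 → 50.3571 [stop]  node(8,1) S=94.4583 payoff=40.4617 vs cont=39.3192 → 40.4617 [stop]  node(8,2) S=105.5117 payoff=29.4083 vs cont=28.2658 → 29.4083 [stop]  node(8,3) S=117.8584 payoff=17.0616 vs cont=15.9191 → 17.0616 [stop]  node(8,4) S=131.6500 payoff=3.2700 vs cont=4.4843 → 4.4843 [wait]  node(8,5) S=147.0554 payoff=0.0000 vs cont=0.0000 → 0.0000 [wait]  node(8,6) S=164.2636 payoff=0.0000 vs cont=0.0000 → 0.0000 [wait]  node(8,7) S=183.4854 payoff=0.0000 vs cont=0.0000 → 0.0000 [wait]  node(8,8) S=204.9565 payoff=0.0000 vs cont=0.0000 → 0.0000 [wait]
k=7: node(7,0) S=89.3738 payoff=45.5462 vs cont=44.4037 → 45.5462 [stop]  node(7,1) S=99.8321 payoff=35.0879 vs cont=33.9454 → 35.0879 [stop]  node(7,2) S=111.5143 payoff=23.4057 vs cont=22.2632 → 23.4057 [stop]  node(7,3) S=124.5635 payoff=10.3565 vs cont=9.8923 → 10.3565 [stop]  node(7,4) S=139.1397 payoff=0.0000 vs cont=1.9417 → 1.9417 [wait]  node(7,5) S=155.4215 payoff=0.0000 vs cont=0.0000 → 0.0000 [wait]  node(7,6) S=173.6086 payoff=0.0000 vs cont=0.0000 → 0.0000 [wait]  node(7,7) S=193.9240 payoff=0.0000 vs cont=0.0000 → 0.0000 [wait]
k=6: node(6,0) S=94.4583 payoff=40.4617 vs cont=39.3192 → 40.4617 [stop]  node(6,1) S=105.5117 payoff=29.4083 vs cont=28.2658 → 29.4083 [stop]  node(6,2) S=117.8584 payoff=17.0616 vs cont=15.9191 → 17.0616 [stop]  node(6,3) S=131.6500 payoff=3.2700 vs cont=5.5688 → 5.5688 [wait]  node(6,4) S=147.0554 payoff=0.0000 vs cont=0.8408 → 0.8408 [wait]  node(6,5) S=164.2636 payoff=0.0000 vs cont=0.0000 → 0.0000 [wait]  node(6,6) S=183.4854 payoff=0.0000 vs cont=0.0000 → 0.0000 [wait]
k=5: node(5,0) S=99.8321 payoff=35.0879 vs cont=33.9454 → 35.0879 [stop]  node(5,1) S=111.5143 payoff=23.4057 vs cont=22.2632 → 23.4057 [stop]  node(5,2) S=124.5635 payoff=10.3565 vs cont=10.4980 → 10.4980 [wait]  node(5,3) S=139.1397 payoff=0.0000 vs cont=2.8809 → 2.8809 [wait]  node(5,4) S=155.4215 payoff=0.0000 vs cont=0.3640 → 0.3640 [wait]  node(5,5) S=173.6086 payoff=0.0000 vs cont=0.0000 → 0.0000 [wait]
k=4: node(4,0) S=105.5117 payoff=29.4083 vs cont=28.2658 → 29.4083 [stop]  node(4,1) S=117.8584 payoff=17.0616 vs cont=15.9981 → 17.0616 [stop]  node(4,2) S=131.6500 payoff=3.2700 vs cont=6.1547 → 6.1547 [wait]  node(4,3) S=147.0554 payoff=0.0000 vs cont=1.4507 → 1.4507 [wait]  node(4,4) S=164.2636 payoff=0.0000 vs cont=0.1576 → 0.1576 [wait]
k=3: node(3,0) S=111.5143 payoff=23.4057 vs cont=22.2632 → 23.4057 [stop]  node(3,1) S=124.5635 payoff=10.3565 vs cont=10.8252 → 10.8252 [wait]  node(3,2) S=139.1397 payoff=0.0000 vs cont=3.4752 → 3.4752 [wait]  node(3,3) S=155.4215 payoff=0.0000 vs cont=0.7162 → 0.7162 [wait]
k=2: node(2,0) S=117.8584 payoff=17.0616 vs cont=16.1809 → 17.0616 [stop]  node(2,1) S=131.6500 payoff=3.2700 vs cont=6.6283 → 6.6283 [wait]  node(2,2) S=147.0554 payoff=0.0000 vs cont=1.9048 → 1.9048 [wait]
k=1: node(1,0) S=124.5635 payoff=10.3565 vs cont=11.0898 → 11.0898 [wait]  node(1,1) S=139.1397 payoff=0.0000 vs cont=3.9339 → 3.9339 [wait]
k=0: node(0,0) S=131.6500 payoff=3.2700 vs cont=6.9991 → 6.9991 [wait]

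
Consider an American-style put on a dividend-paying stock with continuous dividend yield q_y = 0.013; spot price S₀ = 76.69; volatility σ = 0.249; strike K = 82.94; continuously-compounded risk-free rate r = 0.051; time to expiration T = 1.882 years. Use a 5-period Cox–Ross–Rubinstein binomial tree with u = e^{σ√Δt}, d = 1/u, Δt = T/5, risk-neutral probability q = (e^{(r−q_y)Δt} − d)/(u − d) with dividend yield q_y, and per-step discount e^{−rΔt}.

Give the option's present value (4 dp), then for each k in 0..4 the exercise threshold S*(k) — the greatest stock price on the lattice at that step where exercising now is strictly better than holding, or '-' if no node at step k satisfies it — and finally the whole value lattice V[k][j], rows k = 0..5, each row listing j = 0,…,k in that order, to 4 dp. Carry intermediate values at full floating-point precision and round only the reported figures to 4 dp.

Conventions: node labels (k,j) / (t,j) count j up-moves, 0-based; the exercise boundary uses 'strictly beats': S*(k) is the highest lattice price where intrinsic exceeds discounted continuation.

Δt=0.37640, u=1.16505, d=0.85833, q=0.50885, disc=e^(-rΔt)=0.98099
k=5 terminal: V=max(K-S,0) → 47.2116 34.4443 17.1146 0.0000 0.0000 0.0000
k=4: j=0 S=41.6254 intr=41.3146 cont=39.9408 V=41.3146[EX]; j=1 S=56.5000 intr=26.4400 cont=25.1388 V=26.4400[EX]; j=2 S=76.6900 intr=6.2500 cont=8.2460 V=8.2460[hold]; j=3 S=104.0947 intr=0.0000 cont=0.0000 V=0.0000[hold]; j=4 S=141.2924 intr=0.0000 cont=0.0000 V=0.0000[hold]  S*(4)=56.5000
k=3: j=0 S=48.4957 intr=34.4443 cont=33.1040 V=34.4443[EX]; j=1 S=65.8254 intr=17.1146 cont=16.8553 V=17.1146[EX]; j=2 S=89.3478 intr=0.0000 cont=3.9730 V=3.9730[hold]; j=3 S=121.2757 intr=0.0000 cont=0.0000 V=0.0000[hold]  S*(3)=65.8254
k=2: j=0 S=56.5000 intr=26.4400 cont=25.1388 V=26.4400[EX]; j=1 S=76.6900 intr=6.2500 cont=10.2292 V=10.2292[hold]; j=2 S=104.0947 intr=0.0000 cont=1.9142 V=1.9142[hold]  S*(2)=56.5000
k=1: j=0 S=65.8254 intr=17.1146 cont=17.8452 V=17.8452[hold]; j=1 S=89.3478 intr=0.0000 cont=5.8841 V=5.8841[hold]  S*(1)=-
k=0: j=0 S=76.6900 intr=6.2500 cont=11.5352 V=11.5352[hold]  S*(0)=-

price = 11.5352
boundary = - - 56.5000 65.8254 56.5000
tree:
11.5352
17.8452 5.8841
26.4400 10.2292 1.9142
34.4443 17.1146 3.9730 0.0000
41.3146 26.4400 8.2460 0.0000 0.0000
47.2116 34.4443 17.1146 0.0000 0.0000 0.0000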